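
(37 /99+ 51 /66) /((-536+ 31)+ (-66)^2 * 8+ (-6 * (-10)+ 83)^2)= 0.00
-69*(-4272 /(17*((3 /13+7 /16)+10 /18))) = 551805696 /38947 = 14168.12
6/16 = 3/8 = 0.38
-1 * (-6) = 6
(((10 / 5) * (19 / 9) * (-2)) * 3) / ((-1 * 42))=38 / 63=0.60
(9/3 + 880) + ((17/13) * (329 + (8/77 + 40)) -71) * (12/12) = 1295969/1001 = 1294.67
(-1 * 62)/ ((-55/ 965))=11966/ 11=1087.82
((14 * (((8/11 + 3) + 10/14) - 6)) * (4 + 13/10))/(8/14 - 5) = 8904/341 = 26.11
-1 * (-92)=92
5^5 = 3125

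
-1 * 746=-746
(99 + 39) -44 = 94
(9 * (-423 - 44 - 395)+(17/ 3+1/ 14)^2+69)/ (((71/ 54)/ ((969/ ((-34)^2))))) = -2309408865/ 473144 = -4880.99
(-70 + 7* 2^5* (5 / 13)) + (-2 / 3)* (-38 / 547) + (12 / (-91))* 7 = 325906 / 21333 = 15.28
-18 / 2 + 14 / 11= -85 / 11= -7.73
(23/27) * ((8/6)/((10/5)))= 46/81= 0.57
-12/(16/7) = -21/4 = -5.25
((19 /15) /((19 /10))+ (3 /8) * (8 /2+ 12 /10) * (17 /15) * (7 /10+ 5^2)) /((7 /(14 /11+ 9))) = 19480183 /231000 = 84.33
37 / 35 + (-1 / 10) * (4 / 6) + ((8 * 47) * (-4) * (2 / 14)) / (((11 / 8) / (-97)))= 17507704 / 1155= 15158.19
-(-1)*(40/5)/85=8/85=0.09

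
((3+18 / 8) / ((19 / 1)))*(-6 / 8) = -63 / 304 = -0.21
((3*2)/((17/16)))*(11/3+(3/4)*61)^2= 703298/51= 13790.16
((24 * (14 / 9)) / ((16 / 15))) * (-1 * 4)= -140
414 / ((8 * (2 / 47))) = 9729 / 8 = 1216.12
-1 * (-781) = 781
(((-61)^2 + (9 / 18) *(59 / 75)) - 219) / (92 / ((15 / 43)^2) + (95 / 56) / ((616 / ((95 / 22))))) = 598051874112 / 129099033121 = 4.63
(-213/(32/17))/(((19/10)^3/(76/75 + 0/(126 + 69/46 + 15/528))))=-6035/361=-16.72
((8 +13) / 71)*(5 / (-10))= -21 / 142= -0.15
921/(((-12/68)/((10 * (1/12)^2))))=-26095/72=-362.43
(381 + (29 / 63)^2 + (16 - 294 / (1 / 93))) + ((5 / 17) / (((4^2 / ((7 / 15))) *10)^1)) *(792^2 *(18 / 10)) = -43817335102 / 1686825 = -25976.22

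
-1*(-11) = 11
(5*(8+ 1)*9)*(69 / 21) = 9315 / 7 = 1330.71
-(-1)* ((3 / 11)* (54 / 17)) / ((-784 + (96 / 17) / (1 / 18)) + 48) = -81 / 59312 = -0.00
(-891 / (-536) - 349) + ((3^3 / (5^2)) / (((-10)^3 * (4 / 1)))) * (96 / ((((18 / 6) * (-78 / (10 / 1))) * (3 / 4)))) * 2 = -1512642761 / 4355000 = -347.33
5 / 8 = 0.62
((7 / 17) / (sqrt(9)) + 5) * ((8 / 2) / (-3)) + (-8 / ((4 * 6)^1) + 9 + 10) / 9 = -2192 / 459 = -4.78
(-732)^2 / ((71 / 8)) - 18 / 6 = 4286379 / 71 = 60371.54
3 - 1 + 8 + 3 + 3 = 16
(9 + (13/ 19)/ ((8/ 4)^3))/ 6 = 1381/ 912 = 1.51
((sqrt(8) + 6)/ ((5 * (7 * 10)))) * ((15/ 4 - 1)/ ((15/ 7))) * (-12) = -33/ 125 - 11 * sqrt(2)/ 125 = -0.39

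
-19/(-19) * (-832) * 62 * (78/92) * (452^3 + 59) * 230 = -928891971096960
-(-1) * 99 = 99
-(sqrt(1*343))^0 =-1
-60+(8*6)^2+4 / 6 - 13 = 6695 / 3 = 2231.67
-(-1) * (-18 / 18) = -1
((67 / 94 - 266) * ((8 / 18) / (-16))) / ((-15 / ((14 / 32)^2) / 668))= -62.81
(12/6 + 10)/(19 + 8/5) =60/103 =0.58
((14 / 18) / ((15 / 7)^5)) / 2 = 117649 / 13668750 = 0.01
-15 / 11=-1.36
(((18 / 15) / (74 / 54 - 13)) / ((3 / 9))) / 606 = -81 / 158570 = -0.00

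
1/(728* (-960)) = -1/698880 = -0.00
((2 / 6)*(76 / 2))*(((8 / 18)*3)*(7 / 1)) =1064 / 9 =118.22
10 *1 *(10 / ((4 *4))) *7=175 / 4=43.75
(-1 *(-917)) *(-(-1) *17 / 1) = 15589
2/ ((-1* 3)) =-2/ 3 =-0.67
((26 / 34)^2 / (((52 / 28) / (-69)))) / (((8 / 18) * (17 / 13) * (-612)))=81627 / 1336336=0.06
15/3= 5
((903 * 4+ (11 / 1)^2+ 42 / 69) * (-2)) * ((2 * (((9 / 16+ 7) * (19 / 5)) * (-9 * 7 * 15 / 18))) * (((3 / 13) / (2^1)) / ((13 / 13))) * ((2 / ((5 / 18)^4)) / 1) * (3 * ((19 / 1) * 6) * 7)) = 390715225795177668 / 186875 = 2090783816964.16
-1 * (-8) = 8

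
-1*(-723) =723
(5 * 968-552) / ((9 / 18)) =8576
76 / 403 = 0.19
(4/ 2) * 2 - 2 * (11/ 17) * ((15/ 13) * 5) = -766/ 221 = -3.47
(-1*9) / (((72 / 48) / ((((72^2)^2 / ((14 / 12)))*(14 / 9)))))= -214990848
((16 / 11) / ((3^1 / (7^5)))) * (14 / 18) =1882384 / 297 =6337.99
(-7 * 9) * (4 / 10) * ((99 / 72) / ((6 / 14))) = -1617 / 20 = -80.85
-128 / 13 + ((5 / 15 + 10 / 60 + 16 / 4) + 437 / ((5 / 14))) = 158373 / 130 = 1218.25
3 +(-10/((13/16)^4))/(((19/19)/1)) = -569677/28561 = -19.95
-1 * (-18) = 18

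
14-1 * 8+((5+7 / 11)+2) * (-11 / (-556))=855 / 139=6.15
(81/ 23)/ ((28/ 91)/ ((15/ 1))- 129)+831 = 480695268/ 578473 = 830.97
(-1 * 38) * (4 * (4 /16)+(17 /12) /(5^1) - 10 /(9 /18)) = 21337 /30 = 711.23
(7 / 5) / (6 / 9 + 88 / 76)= 399 / 520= 0.77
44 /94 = 22 /47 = 0.47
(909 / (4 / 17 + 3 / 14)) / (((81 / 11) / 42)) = 3701852 / 321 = 11532.25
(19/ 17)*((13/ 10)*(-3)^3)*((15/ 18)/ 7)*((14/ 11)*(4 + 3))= -15561/ 374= -41.61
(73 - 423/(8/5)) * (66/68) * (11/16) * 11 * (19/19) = -1404.71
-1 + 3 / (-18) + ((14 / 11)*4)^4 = 58904489 / 87846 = 670.54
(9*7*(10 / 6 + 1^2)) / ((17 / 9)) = 1512 / 17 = 88.94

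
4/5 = 0.80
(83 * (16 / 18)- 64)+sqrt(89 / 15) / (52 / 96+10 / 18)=24 * sqrt(1335) / 395+88 / 9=12.00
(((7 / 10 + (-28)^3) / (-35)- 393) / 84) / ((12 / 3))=3903 / 5600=0.70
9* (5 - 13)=-72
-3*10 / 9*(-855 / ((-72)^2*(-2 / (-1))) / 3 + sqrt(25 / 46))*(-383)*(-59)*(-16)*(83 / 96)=-890886725 / 31104 + 46888775*sqrt(46) / 414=739510.33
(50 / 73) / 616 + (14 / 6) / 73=2231 / 67452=0.03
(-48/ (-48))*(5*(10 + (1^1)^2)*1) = 55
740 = 740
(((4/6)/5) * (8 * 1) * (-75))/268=-20/67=-0.30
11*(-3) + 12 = -21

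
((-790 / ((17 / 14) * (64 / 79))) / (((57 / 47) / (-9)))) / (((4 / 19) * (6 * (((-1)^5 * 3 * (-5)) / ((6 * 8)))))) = 15097.71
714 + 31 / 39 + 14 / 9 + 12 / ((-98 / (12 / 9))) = 4105901 / 5733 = 716.19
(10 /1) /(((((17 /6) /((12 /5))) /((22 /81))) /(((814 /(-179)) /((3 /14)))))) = -4011392 /82161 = -48.82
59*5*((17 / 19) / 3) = 5015 / 57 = 87.98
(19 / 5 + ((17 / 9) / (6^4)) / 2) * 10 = 38.01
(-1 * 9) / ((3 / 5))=-15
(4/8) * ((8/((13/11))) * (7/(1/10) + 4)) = 3256/13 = 250.46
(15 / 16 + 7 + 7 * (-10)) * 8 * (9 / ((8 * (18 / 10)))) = -4965 / 16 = -310.31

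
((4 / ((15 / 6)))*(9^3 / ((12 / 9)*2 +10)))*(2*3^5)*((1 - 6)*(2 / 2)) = -4251528 / 19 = -223764.63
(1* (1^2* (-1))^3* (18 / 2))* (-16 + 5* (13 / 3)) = -51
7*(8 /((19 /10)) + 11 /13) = 8743 /247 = 35.40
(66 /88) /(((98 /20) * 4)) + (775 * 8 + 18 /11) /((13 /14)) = 374382529 /56056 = 6678.72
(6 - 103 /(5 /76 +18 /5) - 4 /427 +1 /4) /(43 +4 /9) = -0.50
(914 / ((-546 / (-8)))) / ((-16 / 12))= -10.04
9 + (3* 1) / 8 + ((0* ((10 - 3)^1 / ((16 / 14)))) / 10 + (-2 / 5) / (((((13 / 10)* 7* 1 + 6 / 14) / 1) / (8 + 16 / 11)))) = 526979 / 58696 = 8.98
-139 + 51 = -88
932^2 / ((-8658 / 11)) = -4777432 / 4329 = -1103.59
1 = 1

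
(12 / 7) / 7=12 / 49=0.24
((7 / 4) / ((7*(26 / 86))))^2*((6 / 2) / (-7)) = -5547 / 18928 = -0.29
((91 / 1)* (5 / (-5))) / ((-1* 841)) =91 / 841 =0.11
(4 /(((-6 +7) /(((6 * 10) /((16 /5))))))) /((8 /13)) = 975 /8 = 121.88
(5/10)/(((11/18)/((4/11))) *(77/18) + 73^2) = 0.00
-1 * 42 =-42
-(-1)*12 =12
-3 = -3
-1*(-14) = 14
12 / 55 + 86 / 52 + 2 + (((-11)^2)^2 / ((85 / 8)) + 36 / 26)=33626397 / 24310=1383.23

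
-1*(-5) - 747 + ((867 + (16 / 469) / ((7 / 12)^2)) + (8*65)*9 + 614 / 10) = 559185212 / 114905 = 4866.50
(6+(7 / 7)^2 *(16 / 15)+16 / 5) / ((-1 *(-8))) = 77 / 60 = 1.28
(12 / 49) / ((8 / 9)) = 27 / 98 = 0.28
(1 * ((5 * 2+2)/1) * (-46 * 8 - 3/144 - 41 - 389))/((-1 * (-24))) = -38305/96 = -399.01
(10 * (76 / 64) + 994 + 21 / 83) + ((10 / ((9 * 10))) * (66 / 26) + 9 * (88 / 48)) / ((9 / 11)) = 239272687 / 233064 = 1026.64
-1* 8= -8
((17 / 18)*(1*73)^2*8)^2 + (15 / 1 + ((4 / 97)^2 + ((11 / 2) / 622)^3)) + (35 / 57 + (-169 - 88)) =45192608751173205916858265 / 27876819908107584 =1621153664.59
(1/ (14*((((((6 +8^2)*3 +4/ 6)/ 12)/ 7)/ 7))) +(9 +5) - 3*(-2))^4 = 1659966706950721/ 9971220736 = 166475.78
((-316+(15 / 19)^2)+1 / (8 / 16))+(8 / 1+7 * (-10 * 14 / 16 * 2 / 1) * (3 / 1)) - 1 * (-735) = 44853 / 722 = 62.12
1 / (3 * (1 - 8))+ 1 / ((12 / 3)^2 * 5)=-59 / 1680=-0.04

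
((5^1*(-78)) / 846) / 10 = -13 / 282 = -0.05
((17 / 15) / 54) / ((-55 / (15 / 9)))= -17 / 26730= -0.00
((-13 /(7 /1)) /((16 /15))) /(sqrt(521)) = -195* sqrt(521) /58352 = -0.08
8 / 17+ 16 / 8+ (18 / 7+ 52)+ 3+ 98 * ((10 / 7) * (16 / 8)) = 40465 / 119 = 340.04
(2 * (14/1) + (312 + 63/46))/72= 15703/3312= 4.74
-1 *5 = -5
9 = 9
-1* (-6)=6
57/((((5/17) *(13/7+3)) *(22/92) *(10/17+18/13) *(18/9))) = 2028117/47960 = 42.29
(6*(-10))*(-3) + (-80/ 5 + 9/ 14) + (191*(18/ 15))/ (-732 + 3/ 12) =33669499/ 204890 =164.33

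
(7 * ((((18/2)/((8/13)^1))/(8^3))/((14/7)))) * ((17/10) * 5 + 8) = 27027/16384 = 1.65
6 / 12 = 1 / 2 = 0.50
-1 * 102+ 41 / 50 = -5059 / 50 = -101.18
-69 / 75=-23 / 25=-0.92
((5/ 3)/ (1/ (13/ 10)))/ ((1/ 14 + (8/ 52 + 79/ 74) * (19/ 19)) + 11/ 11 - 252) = -43771/ 5044584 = -0.01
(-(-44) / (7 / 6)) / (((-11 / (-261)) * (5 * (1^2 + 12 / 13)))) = 81432 / 875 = 93.07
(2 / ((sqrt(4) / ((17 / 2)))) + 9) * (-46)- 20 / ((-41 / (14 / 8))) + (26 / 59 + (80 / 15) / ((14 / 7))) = -5813140 / 7257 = -801.04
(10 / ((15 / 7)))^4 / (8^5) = 2401 / 165888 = 0.01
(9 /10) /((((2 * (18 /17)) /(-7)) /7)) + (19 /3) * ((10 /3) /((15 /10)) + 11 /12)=-1021 /1080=-0.95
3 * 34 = 102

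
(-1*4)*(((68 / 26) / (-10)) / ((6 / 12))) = 136 / 65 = 2.09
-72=-72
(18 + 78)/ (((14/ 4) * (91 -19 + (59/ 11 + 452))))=704/ 13587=0.05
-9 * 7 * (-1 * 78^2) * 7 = 2683044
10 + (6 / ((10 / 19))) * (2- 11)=-463 / 5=-92.60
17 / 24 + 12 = 305 / 24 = 12.71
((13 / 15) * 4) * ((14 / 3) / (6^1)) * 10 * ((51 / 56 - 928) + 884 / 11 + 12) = -2228161 / 99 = -22506.68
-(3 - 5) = 2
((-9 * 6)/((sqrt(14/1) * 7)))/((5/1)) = -27 * sqrt(14)/245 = -0.41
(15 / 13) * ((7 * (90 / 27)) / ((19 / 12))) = 17.00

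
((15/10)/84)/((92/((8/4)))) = 1/2576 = 0.00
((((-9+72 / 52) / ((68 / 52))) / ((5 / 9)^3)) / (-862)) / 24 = 24057 / 14654000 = 0.00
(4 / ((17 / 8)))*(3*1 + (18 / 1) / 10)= 9.04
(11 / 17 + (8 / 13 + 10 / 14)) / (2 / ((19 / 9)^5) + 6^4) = 3785955371 / 2482271647947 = 0.00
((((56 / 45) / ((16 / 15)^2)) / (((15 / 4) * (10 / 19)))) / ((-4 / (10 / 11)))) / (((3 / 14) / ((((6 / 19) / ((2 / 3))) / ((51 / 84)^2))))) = -2401 / 3179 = -0.76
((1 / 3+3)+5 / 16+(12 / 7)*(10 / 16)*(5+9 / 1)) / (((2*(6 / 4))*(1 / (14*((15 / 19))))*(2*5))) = 6265 / 912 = 6.87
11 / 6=1.83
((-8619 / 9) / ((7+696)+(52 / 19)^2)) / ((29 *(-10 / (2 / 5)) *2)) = 1037153 / 1115718450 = 0.00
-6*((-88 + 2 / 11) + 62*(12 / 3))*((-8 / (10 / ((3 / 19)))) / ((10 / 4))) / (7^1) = 6.94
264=264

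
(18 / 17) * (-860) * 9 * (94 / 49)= -13096080 / 833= -15721.58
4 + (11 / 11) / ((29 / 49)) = 5.69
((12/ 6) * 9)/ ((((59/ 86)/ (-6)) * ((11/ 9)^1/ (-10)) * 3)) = 429.34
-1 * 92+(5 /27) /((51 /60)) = -42128 /459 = -91.78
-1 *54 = -54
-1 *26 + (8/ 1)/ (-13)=-346/ 13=-26.62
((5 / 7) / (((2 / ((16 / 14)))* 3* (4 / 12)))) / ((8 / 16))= 0.82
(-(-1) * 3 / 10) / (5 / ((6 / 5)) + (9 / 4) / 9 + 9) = 18 / 805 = 0.02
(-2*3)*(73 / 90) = -73 / 15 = -4.87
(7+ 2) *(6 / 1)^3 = 1944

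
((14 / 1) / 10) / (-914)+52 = 237633 / 4570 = 52.00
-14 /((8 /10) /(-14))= 245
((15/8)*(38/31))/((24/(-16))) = -95/62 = -1.53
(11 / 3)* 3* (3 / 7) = 33 / 7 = 4.71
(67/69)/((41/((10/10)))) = 67/2829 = 0.02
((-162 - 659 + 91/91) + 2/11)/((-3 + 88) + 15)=-4509/550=-8.20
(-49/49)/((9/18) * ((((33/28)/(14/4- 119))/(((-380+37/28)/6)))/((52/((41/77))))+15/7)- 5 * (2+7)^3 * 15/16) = 1188723536/4060817574831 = 0.00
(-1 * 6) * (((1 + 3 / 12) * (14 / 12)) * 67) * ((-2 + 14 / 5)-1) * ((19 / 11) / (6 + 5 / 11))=8911 / 284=31.38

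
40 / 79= 0.51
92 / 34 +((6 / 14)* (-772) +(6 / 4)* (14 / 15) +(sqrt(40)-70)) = -236067 / 595 +2* sqrt(10) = -390.43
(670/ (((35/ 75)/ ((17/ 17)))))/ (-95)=-2010/ 133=-15.11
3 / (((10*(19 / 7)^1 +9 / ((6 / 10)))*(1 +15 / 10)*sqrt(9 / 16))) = 56 / 1475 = 0.04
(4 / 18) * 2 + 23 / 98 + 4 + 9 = 12065 / 882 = 13.68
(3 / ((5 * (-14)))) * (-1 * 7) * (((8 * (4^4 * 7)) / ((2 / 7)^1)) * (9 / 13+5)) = 5569536 / 65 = 85685.17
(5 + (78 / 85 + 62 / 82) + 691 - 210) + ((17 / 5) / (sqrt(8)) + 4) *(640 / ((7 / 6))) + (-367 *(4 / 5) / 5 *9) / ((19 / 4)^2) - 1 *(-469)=3786.96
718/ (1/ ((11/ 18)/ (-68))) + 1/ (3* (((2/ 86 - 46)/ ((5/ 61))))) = -52920157/ 8200596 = -6.45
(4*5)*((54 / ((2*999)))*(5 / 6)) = 50 / 111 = 0.45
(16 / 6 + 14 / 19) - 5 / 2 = 103 / 114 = 0.90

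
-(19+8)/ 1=-27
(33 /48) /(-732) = -11 /11712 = -0.00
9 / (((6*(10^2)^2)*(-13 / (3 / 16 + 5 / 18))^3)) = -300763 / 43734712320000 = -0.00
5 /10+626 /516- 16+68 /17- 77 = -11260 /129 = -87.29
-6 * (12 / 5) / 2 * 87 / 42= -522 / 35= -14.91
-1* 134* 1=-134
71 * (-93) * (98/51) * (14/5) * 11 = -33217492/85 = -390794.02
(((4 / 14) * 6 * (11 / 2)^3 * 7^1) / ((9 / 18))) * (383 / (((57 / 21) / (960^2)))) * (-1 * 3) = -29597828198400 / 19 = -1557780431494.74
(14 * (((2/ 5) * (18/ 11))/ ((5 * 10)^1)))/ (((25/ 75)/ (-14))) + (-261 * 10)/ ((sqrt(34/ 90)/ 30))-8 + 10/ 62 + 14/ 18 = -234900 * sqrt(85)/ 17-5661686/ 383625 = -127407.17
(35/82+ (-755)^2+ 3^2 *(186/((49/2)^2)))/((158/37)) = 4152446920809/31107356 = 133487.62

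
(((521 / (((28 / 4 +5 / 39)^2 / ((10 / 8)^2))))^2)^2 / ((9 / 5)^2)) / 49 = 415.00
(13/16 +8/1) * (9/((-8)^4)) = 1269/65536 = 0.02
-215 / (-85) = 43 / 17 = 2.53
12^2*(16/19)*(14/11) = 32256/209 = 154.33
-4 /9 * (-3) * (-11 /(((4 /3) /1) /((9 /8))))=-12.38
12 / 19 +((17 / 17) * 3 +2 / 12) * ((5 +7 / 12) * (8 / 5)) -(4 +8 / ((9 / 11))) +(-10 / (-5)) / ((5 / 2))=13631 / 855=15.94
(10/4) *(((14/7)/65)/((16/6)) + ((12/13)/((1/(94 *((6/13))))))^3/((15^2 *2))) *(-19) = -1309053045129/193072360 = -6780.12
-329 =-329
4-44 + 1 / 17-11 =-866 / 17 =-50.94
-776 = -776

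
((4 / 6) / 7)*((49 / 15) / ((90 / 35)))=49 / 405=0.12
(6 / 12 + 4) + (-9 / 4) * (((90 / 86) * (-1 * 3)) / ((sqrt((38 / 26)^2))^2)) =484749 / 62092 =7.81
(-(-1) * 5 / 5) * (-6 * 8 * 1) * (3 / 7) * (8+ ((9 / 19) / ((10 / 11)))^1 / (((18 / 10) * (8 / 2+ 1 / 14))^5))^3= -10532.67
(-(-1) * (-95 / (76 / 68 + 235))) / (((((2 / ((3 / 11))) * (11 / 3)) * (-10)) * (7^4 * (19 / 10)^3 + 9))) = 0.00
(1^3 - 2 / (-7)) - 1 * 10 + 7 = -12 / 7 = -1.71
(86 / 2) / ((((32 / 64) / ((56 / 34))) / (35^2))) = 2949800 / 17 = 173517.65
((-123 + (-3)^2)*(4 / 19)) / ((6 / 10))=-40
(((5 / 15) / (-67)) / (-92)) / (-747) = -1 / 13813524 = -0.00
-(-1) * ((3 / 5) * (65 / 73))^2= 1521 / 5329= 0.29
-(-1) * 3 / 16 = 3 / 16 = 0.19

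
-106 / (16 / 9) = -477 / 8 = -59.62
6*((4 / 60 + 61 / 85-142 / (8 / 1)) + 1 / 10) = -17203 / 170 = -101.19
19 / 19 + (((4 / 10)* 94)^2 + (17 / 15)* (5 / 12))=1273709 / 900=1415.23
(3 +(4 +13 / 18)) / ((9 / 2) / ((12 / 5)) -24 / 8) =-556 / 81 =-6.86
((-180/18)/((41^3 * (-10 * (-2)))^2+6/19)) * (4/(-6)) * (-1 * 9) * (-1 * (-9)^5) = -33657930/18050396115803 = -0.00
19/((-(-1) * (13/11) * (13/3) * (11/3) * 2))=171/338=0.51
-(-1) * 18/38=9/19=0.47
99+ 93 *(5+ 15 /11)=690.82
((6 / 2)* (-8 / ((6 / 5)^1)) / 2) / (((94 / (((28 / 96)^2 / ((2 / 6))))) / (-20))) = 1225 / 2256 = 0.54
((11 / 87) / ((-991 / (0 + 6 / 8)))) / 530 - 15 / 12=-76158361 / 60926680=-1.25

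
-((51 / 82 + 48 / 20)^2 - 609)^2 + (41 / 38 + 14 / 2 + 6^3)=-193076589024828979 / 536894590000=-359617.31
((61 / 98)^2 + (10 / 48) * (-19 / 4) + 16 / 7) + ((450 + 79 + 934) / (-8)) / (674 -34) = 51551131 / 36879360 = 1.40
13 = 13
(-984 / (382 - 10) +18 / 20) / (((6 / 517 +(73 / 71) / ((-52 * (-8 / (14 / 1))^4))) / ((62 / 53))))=264356178944 / 22510485685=11.74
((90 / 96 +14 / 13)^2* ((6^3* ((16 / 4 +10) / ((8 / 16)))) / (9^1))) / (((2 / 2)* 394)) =3686781 / 532688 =6.92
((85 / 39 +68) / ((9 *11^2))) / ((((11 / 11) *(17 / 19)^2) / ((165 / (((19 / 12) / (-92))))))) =-5628560 / 7293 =-771.78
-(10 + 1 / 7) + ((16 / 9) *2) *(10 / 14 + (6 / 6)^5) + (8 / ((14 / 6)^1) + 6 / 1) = 113 / 21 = 5.38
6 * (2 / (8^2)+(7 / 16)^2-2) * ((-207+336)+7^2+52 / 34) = -1041495 / 544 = -1914.51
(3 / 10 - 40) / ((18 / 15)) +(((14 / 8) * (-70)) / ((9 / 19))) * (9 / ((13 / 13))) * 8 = -223837 / 12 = -18653.08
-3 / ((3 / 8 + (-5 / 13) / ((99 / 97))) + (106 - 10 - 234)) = 30888 / 1420867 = 0.02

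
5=5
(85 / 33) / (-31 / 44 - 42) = -340 / 5637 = -0.06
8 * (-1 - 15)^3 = -32768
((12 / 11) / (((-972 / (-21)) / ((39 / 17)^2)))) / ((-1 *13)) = -0.01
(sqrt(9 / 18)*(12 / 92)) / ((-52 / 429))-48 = -48-99*sqrt(2) / 184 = -48.76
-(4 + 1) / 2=-5 / 2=-2.50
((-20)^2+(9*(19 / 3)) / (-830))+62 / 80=266069 / 664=400.71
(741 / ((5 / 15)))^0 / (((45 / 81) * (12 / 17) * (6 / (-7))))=-119 / 40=-2.98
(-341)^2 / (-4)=-116281 / 4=-29070.25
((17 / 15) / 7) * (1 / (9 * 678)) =17 / 640710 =0.00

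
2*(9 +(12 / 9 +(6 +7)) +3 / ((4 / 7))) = 57.17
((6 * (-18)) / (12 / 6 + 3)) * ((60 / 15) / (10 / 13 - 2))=351 / 5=70.20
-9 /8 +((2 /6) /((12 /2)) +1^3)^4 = 12223 /104976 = 0.12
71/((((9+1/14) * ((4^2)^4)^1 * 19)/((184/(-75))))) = -11431/741273600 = -0.00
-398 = -398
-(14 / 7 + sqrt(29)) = -sqrt(29) - 2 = -7.39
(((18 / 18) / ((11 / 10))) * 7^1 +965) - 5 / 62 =662415 / 682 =971.28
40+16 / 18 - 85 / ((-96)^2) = 376747 / 9216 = 40.88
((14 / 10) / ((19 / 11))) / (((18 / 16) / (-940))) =-115808 / 171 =-677.24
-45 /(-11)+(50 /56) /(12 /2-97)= 114385 /28028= 4.08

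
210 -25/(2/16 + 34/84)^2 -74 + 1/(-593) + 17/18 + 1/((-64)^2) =8287817336393/173155848192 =47.86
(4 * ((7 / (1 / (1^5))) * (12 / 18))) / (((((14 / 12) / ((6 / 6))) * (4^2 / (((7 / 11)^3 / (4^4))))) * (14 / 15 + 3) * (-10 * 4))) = -1029 / 160827392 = -0.00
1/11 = 0.09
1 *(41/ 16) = 2.56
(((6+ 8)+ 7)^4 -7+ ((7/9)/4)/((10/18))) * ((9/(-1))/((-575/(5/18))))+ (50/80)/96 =373393627/441600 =845.55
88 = 88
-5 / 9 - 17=-158 / 9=-17.56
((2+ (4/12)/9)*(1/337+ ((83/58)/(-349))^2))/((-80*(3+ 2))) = -4532661727/298256895506880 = -0.00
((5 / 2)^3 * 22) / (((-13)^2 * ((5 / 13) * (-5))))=-55 / 52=-1.06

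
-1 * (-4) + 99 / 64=355 / 64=5.55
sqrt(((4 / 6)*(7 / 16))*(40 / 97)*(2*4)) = 0.98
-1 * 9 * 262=-2358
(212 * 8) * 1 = 1696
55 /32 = 1.72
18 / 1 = 18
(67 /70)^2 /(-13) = -4489 /63700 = -0.07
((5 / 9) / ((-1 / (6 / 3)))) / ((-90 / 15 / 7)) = 35 / 27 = 1.30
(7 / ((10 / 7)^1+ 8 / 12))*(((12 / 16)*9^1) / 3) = 1323 / 176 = 7.52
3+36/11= 69/11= 6.27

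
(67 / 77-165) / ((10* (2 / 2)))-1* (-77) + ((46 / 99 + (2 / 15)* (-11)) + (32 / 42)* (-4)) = 27986 / 495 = 56.54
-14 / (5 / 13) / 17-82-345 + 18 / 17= -36387 / 85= -428.08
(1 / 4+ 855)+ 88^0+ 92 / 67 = 229843 / 268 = 857.62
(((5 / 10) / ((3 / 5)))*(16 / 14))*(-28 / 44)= -0.61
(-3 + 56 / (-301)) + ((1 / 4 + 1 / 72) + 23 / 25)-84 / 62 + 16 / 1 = 30335623 / 2399400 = 12.64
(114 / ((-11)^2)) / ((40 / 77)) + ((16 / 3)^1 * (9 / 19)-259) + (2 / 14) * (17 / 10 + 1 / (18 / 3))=-3190093 / 12540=-254.39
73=73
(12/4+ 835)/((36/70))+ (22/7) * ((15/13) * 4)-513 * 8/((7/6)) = -1873.76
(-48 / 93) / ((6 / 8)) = -64 / 93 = -0.69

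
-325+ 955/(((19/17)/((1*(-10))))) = -168525/19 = -8869.74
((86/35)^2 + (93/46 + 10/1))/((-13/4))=-2035282/366275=-5.56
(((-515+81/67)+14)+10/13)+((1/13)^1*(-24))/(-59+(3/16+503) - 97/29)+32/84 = -27845547776/55842423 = -498.65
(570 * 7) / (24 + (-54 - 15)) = -266 / 3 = -88.67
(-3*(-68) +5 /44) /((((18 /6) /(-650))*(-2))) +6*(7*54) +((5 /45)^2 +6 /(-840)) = 1520600297 /62370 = 24380.32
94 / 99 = 0.95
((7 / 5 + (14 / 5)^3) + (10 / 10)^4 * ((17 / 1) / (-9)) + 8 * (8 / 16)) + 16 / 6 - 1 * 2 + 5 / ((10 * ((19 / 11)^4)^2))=998738792047597 / 38213016842250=26.14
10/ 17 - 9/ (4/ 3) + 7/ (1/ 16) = 7197/ 68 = 105.84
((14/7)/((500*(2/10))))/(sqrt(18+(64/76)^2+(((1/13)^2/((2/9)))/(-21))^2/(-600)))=44954*sqrt(15123437927434)/37808594818585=0.00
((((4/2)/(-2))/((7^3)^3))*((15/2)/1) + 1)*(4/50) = 80707199/1008840175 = 0.08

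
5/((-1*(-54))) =5/54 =0.09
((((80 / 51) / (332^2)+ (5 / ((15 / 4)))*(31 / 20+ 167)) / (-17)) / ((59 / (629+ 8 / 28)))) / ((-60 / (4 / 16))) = 0.59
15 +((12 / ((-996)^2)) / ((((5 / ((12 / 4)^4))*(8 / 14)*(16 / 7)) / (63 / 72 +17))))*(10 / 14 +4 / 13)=1058343747 / 70543360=15.00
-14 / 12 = -7 / 6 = -1.17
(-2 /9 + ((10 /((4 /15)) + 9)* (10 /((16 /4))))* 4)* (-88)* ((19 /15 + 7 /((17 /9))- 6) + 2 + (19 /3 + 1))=-339714.28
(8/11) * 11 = 8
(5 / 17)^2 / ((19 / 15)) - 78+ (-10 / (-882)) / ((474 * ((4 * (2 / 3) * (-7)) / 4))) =-417435490571 / 5356426572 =-77.93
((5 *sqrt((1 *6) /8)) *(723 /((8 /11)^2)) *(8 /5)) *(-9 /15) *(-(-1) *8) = -262449 *sqrt(3) /10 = -45457.50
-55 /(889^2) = -55 /790321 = -0.00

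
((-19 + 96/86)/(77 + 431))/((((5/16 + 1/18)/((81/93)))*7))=-747468/62806961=-0.01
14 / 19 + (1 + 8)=185 / 19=9.74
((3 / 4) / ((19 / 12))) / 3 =3 / 19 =0.16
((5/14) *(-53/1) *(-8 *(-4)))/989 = -4240/6923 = -0.61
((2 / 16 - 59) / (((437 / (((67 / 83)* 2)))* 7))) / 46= -31557 / 46717048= -0.00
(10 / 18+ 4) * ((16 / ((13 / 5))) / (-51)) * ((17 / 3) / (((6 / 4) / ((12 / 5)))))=-5248 / 1053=-4.98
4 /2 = 2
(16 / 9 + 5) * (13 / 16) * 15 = 3965 / 48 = 82.60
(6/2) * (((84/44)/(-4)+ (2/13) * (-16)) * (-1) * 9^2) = 408483/572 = 714.13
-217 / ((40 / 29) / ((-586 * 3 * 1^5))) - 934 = 5512867 / 20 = 275643.35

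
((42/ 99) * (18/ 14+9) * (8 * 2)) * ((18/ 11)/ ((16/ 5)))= 4320/ 121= 35.70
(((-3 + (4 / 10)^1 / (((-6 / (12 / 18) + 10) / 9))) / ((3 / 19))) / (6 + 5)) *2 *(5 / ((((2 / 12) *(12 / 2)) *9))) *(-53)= -2014 / 99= -20.34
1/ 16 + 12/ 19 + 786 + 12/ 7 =1677733/ 2128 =788.41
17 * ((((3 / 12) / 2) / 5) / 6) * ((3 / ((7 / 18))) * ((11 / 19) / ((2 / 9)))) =15147 / 10640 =1.42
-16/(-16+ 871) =-16/855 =-0.02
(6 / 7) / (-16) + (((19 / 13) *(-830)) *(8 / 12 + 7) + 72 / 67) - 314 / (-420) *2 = -971799797 / 104520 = -9297.74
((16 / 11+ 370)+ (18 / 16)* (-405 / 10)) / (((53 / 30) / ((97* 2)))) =83454435 / 2332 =35786.64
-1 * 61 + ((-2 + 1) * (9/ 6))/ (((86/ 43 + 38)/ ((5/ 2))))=-1955/ 32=-61.09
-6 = -6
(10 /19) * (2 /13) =20 /247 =0.08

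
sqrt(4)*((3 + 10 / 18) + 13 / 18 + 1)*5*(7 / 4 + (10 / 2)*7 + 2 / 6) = 211375 / 108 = 1957.18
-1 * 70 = -70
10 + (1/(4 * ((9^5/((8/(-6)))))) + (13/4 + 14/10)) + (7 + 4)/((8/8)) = 90876391/3542940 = 25.65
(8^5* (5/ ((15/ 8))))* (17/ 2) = 2228224/ 3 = 742741.33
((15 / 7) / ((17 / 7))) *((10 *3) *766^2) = 264040200 / 17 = 15531776.47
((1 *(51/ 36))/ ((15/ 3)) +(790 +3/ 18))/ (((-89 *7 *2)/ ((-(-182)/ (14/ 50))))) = -1027585/ 2492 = -412.35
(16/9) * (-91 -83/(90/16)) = -76144/405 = -188.01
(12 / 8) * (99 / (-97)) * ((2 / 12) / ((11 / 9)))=-81 / 388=-0.21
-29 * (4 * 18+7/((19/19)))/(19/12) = -27492/19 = -1446.95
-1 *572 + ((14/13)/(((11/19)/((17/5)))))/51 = -571.88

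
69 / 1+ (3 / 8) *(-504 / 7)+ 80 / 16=47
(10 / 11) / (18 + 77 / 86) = 172 / 3575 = 0.05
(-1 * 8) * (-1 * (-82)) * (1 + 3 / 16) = -779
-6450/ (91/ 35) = -32250/ 13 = -2480.77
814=814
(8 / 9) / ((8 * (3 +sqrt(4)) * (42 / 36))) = 2 / 105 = 0.02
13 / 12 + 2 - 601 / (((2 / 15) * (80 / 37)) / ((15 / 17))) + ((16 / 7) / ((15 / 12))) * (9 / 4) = -104658697 / 57120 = -1832.26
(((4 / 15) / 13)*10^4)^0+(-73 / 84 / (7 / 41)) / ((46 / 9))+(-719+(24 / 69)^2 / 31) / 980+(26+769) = 25529472071 / 32142040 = 794.27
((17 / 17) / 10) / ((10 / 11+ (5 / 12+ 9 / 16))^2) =139392 / 4970045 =0.03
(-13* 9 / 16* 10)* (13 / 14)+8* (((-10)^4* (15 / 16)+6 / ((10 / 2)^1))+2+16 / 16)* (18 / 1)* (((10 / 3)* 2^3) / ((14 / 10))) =411611805 / 16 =25725737.81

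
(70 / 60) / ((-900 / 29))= -203 / 5400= -0.04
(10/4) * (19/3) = 95/6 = 15.83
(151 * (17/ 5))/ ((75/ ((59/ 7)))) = 151453/ 2625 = 57.70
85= 85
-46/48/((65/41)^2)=-38663/101400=-0.38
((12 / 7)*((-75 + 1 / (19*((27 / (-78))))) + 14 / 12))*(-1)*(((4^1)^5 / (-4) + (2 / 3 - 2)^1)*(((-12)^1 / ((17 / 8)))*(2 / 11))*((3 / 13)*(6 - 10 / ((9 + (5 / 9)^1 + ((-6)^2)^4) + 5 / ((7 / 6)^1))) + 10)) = 978937777861417600 / 2565972482073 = 381507.51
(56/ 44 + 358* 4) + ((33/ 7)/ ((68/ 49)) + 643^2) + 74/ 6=931031119/ 2244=414898.00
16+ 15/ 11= 17.36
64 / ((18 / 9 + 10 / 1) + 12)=8 / 3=2.67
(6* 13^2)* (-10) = -10140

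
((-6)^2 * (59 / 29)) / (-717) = -708 / 6931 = -0.10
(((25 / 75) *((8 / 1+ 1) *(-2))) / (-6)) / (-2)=-1 / 2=-0.50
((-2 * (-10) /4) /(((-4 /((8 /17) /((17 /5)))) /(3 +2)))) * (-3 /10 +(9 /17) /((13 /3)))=9825 /63869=0.15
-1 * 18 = -18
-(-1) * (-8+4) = -4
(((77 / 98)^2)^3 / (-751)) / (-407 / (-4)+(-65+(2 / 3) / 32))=-5314683 / 623782056940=-0.00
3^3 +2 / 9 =245 / 9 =27.22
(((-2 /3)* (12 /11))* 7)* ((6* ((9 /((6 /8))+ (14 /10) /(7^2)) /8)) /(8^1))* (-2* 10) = 1263 /11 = 114.82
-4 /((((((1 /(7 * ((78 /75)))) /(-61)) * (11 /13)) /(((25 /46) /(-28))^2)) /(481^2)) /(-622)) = -18544156768475 /162932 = -113815314.17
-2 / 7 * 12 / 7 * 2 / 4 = -12 / 49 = -0.24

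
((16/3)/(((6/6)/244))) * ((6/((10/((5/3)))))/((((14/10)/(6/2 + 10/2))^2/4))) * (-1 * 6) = -49971200/49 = -1019820.41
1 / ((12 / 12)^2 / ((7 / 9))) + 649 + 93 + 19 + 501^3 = 1131770365 / 9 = 125752262.78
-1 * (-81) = 81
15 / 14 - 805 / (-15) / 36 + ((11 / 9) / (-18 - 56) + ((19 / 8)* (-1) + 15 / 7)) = 129427 / 55944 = 2.31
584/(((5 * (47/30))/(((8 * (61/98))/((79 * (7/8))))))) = 6839808/1273559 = 5.37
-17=-17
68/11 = 6.18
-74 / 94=-0.79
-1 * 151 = -151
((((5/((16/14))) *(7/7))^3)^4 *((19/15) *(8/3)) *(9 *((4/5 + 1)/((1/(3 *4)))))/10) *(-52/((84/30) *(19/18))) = -56810451325.30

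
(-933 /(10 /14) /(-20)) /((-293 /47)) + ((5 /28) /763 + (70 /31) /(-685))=-1741202660516 /166154637775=-10.48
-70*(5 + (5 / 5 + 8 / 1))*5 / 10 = -490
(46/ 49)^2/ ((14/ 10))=10580/ 16807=0.63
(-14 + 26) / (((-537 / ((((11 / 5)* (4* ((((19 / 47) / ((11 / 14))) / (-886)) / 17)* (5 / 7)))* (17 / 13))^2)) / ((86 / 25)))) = -1986944 / 327855831357275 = -0.00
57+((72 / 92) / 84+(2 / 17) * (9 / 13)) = 4062693 / 71162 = 57.09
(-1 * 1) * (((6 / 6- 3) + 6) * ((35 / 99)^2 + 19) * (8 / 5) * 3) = -5998208 / 16335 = -367.20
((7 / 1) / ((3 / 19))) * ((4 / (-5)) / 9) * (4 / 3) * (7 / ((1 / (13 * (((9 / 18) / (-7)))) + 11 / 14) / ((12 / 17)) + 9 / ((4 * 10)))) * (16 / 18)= 84721 / 486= 174.32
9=9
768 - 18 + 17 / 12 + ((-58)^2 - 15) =49205 / 12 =4100.42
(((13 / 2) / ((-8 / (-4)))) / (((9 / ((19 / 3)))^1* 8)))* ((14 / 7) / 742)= 247 / 320544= 0.00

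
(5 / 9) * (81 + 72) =85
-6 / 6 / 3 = -1 / 3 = -0.33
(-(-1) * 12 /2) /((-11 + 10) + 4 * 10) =2 /13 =0.15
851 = 851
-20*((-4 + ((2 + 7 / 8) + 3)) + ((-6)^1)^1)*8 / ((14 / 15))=4950 / 7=707.14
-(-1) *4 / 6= 2 / 3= 0.67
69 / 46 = 3 / 2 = 1.50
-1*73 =-73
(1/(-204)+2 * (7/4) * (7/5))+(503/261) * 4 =1118471/88740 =12.60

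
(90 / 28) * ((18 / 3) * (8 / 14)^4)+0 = 34560 / 16807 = 2.06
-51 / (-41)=51 / 41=1.24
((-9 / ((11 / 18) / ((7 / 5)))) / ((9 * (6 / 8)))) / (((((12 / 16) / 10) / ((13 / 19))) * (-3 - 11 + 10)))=1456 / 209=6.97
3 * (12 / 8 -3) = -9 / 2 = -4.50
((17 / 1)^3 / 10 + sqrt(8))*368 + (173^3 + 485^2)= 736*sqrt(2) + 27968702 / 5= 5594781.26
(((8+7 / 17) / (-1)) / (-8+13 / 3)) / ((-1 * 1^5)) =-39 / 17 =-2.29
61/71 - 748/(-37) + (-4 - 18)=-2429/2627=-0.92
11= 11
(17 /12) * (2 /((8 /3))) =17 /16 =1.06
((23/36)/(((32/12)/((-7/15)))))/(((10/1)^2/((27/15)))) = -161/80000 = -0.00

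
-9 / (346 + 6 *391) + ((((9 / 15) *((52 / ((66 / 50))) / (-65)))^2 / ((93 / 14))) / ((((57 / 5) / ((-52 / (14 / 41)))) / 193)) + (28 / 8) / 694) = -7687137496343 / 149791687551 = -51.32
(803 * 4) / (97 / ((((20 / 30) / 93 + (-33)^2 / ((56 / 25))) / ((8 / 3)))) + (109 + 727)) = 6099497261 / 1588550735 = 3.84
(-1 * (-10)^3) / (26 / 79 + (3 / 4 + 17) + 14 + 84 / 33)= 695200 / 24071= 28.88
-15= -15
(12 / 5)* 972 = 11664 / 5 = 2332.80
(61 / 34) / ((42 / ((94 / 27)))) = 2867 / 19278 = 0.15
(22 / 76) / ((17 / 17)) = 11 / 38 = 0.29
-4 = -4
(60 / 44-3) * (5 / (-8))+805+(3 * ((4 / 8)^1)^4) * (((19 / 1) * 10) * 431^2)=582431665 / 88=6618541.65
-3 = -3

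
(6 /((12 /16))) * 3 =24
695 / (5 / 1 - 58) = -695 / 53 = -13.11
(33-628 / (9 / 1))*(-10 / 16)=1655 / 72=22.99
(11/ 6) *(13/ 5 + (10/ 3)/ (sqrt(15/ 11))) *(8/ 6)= 286/ 45 + 44 *sqrt(165)/ 81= 13.33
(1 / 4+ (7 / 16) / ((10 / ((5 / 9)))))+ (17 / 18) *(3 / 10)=803 / 1440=0.56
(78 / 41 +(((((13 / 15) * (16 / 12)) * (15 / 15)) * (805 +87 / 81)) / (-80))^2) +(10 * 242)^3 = 21444825833253087599 / 1513130625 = 14172488137.47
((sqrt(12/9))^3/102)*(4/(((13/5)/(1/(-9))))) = -80*sqrt(3)/53703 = -0.00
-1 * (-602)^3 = 218167208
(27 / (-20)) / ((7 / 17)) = -459 / 140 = -3.28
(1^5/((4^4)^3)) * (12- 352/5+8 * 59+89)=2513/83886080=0.00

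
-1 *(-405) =405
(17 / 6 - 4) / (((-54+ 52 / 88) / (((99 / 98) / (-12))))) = -121 / 65800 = -0.00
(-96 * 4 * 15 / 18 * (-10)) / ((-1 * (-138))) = 1600 / 69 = 23.19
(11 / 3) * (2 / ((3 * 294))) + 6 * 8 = 63515 / 1323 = 48.01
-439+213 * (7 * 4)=5525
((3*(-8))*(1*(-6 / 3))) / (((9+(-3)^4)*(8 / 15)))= 1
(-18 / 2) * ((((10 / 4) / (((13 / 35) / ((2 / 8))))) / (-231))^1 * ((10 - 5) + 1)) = 225 / 572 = 0.39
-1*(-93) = 93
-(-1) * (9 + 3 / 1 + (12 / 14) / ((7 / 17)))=690 / 49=14.08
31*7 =217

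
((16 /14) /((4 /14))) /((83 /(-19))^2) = 1444 /6889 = 0.21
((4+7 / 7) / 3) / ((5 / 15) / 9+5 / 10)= 90 / 29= 3.10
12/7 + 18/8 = 111/28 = 3.96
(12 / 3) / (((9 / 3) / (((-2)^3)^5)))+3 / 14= -1834999 / 42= -43690.45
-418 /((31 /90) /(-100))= 3762000 /31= 121354.84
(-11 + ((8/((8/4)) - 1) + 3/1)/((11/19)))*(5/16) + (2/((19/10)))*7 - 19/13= 248139/43472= 5.71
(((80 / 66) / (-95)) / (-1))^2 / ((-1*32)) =-2 / 393129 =-0.00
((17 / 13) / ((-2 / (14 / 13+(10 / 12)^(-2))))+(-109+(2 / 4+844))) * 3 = 18603207 / 8450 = 2201.56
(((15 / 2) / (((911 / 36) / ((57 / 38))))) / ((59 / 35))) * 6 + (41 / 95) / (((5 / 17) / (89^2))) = 296785241563 / 25530775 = 11624.61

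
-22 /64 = -11 /32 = -0.34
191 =191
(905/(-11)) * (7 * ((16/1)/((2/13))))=-658840/11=-59894.55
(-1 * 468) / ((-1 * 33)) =156 / 11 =14.18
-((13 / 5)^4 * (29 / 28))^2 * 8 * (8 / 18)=-7964.79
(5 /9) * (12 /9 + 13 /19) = 575 /513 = 1.12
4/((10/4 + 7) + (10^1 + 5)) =0.16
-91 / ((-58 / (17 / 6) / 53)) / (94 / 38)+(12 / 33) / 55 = 942551969 / 9895380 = 95.25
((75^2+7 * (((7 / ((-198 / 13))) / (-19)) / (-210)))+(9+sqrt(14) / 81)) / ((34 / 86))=43 * sqrt(14) / 1377+27341685407 / 1918620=14250.82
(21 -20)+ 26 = 27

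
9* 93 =837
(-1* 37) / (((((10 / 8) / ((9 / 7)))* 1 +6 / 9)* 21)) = -444 / 413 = -1.08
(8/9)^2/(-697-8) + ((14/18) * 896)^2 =27733278656/57105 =485654.12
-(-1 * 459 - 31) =490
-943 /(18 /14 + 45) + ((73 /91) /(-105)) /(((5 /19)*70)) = -3679307273 /180589500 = -20.37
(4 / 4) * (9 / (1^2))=9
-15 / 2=-7.50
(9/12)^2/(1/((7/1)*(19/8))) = 1197/128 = 9.35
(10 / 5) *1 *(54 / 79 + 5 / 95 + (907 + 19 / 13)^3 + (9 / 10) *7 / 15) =123623316402685887 / 82442425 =1499510918.11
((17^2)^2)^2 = 6975757441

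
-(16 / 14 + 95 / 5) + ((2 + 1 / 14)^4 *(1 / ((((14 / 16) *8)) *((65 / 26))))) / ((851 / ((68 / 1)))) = -2868960133 / 143027570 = -20.06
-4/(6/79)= -158/3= -52.67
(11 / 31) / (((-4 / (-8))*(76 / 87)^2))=0.93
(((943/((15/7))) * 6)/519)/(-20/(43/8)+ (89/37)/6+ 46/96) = -48010016/26808945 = -1.79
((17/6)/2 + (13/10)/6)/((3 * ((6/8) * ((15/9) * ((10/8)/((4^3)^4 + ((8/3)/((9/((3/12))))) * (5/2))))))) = 177570056104/30375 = 5845927.77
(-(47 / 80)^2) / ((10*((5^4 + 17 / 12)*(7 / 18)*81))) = -2209 / 1262856000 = -0.00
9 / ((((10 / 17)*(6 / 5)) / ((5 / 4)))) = 255 / 16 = 15.94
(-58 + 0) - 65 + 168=45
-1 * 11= -11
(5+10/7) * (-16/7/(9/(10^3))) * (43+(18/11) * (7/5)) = -39856000/539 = -73944.34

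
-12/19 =-0.63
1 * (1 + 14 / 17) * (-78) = -2418 / 17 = -142.24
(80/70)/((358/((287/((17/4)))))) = 656/3043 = 0.22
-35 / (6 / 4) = -70 / 3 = -23.33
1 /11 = 0.09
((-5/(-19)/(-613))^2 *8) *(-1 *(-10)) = 0.00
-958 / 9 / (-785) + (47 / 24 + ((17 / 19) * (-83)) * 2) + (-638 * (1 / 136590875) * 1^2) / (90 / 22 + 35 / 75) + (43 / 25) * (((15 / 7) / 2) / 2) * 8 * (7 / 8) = -139.98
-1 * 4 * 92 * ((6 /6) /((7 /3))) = -1104 /7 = -157.71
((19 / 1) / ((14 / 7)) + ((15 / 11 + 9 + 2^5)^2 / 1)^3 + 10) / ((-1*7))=-825774277.45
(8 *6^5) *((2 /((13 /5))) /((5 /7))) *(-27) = -23514624 /13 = -1808817.23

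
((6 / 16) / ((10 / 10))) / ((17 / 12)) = 9 / 34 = 0.26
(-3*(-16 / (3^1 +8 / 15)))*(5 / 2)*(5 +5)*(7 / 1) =2377.36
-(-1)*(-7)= -7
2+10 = 12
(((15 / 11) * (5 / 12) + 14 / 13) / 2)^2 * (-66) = -2656443 / 59488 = -44.66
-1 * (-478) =478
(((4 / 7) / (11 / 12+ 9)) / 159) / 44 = 4 / 485639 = 0.00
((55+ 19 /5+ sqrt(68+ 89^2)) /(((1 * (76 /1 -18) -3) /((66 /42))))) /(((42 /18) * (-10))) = -3 * sqrt(7989) /2450 -9 /125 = -0.18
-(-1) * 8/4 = 2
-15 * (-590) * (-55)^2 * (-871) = -23317758750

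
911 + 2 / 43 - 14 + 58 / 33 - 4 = 1269727 / 1419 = 894.80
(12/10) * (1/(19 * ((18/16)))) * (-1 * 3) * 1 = -16/95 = -0.17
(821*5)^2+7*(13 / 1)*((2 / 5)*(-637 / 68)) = 2864616283 / 170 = 16850684.02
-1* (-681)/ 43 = 681/ 43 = 15.84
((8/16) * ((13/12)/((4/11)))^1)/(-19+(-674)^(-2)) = -16240367/207149832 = -0.08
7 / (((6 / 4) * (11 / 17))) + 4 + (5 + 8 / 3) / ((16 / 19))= 10727 / 528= 20.32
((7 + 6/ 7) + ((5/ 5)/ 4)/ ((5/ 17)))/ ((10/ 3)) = 3657/ 1400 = 2.61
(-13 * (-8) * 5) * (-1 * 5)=-2600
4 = 4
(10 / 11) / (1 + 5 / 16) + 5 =1315 / 231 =5.69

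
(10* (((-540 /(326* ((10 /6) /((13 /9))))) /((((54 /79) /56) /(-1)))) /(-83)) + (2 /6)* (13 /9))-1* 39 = -19246240 /365283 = -52.69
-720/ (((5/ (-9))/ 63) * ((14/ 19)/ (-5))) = -554040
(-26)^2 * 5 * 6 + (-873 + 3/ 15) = 97036/ 5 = 19407.20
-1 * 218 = -218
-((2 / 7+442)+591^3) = -206425513.29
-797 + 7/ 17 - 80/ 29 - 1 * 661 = -1460.35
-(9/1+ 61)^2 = -4900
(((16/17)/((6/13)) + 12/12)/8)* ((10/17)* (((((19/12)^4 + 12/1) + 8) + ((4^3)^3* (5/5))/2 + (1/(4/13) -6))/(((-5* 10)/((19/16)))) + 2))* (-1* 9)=1600107332701/255688704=6258.03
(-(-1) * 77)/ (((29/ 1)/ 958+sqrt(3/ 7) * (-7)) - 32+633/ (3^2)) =90858636 * sqrt(21)/ 1711878379+3485664798/ 1711878379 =2.28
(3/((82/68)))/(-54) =-17/369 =-0.05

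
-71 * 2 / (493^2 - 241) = -71 / 121404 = -0.00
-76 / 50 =-38 / 25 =-1.52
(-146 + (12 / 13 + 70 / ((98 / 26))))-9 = -12331 / 91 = -135.51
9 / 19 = 0.47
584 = 584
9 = 9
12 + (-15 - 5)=-8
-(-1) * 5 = 5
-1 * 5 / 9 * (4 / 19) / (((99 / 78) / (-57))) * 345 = 59800 / 33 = 1812.12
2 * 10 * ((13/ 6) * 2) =260/ 3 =86.67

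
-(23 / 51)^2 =-529 / 2601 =-0.20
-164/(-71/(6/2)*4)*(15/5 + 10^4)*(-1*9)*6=-66439926/71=-935773.61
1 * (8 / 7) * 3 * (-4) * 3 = -41.14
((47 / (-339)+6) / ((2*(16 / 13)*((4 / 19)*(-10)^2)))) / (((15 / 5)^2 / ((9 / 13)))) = 37753 / 4339200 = 0.01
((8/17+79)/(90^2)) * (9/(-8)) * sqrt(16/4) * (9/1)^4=-984879/6800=-144.84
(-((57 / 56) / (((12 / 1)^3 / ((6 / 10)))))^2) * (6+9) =-361 / 192675840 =-0.00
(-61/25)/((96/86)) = -2623/1200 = -2.19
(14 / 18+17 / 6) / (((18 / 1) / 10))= 2.01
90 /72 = 1.25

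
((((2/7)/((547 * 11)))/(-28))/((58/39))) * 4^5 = -9984/8550157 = -0.00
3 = 3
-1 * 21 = -21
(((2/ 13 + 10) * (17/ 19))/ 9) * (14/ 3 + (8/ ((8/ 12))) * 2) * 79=5081912/ 2223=2286.06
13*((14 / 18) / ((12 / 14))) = 637 / 54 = 11.80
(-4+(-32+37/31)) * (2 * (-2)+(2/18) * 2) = 36686/279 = 131.49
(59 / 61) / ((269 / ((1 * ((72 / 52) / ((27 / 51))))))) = 2006 / 213317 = 0.01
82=82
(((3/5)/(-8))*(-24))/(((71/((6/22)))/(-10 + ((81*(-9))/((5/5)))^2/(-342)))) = -1604583/148390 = -10.81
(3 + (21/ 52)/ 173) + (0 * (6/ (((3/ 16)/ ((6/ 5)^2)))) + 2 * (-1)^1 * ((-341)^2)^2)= -243274707103303/ 8996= -27042541919.00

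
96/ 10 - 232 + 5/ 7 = -7759/ 35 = -221.69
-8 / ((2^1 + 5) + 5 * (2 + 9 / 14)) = -112 / 283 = -0.40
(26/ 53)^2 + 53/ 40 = 175917/ 112360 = 1.57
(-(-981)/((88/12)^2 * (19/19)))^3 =688231506789/113379904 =6070.14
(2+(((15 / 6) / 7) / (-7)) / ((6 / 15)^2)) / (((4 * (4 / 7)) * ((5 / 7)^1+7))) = 659 / 6912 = 0.10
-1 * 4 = -4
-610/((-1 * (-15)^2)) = 122/45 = 2.71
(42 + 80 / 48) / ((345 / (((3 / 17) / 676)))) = 131 / 3964740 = 0.00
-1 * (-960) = 960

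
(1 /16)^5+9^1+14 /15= 156237839 /15728640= 9.93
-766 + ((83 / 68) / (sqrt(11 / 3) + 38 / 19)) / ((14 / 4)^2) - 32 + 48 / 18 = -1986044 / 2499 - 83 *sqrt(33) / 833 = -795.31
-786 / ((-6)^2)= -131 / 6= -21.83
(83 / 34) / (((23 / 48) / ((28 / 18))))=7.92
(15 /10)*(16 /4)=6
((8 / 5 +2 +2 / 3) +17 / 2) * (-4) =-766 / 15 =-51.07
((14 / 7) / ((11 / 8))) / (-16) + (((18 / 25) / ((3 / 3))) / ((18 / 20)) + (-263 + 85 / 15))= -42343 / 165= -256.62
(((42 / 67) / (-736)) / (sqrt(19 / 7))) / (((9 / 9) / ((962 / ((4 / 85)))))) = -10.57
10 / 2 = 5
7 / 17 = 0.41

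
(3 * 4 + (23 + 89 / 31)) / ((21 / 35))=5870 / 93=63.12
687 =687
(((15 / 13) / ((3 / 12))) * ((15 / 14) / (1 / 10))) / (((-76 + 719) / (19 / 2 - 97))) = -56250 / 8359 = -6.73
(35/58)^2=1225/3364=0.36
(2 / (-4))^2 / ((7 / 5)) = 5 / 28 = 0.18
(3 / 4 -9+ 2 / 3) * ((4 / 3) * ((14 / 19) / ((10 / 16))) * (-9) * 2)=20384 / 95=214.57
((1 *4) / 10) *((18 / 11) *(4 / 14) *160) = 2304 / 77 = 29.92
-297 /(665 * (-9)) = 0.05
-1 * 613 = -613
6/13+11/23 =281/299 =0.94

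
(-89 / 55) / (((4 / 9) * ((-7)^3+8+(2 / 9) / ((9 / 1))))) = 64881 / 5969260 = 0.01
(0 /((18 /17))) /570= 0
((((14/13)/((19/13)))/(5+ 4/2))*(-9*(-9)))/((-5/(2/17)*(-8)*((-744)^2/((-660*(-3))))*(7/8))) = 891/8691284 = 0.00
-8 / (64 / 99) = -99 / 8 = -12.38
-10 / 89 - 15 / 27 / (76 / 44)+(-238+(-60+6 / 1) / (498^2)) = -49996646263 / 209687382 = -238.43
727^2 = 528529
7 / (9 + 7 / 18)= 126 / 169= 0.75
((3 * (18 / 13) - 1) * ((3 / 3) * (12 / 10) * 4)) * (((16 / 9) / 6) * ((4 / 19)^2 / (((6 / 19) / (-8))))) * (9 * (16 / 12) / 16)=-3.78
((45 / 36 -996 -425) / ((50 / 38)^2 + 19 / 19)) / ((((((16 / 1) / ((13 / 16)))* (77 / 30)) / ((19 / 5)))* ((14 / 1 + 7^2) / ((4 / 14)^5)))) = -168793131 / 142914358048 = -0.00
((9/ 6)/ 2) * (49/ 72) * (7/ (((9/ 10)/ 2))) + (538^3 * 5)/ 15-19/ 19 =11211904283/ 216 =51906964.27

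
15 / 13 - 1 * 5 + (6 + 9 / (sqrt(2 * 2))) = 173 / 26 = 6.65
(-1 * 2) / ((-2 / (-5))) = -5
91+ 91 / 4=455 / 4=113.75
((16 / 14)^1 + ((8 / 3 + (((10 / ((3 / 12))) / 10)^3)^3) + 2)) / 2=131074.90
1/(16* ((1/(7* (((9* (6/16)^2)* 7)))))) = 3969/1024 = 3.88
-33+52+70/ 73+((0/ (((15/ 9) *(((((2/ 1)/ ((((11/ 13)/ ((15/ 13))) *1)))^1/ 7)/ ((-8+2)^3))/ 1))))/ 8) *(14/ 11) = 1457/ 73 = 19.96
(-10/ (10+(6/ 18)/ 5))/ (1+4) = -30/ 151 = -0.20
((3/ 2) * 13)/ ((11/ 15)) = 585/ 22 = 26.59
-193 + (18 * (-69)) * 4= -5161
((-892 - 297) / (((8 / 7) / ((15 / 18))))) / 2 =-41615 / 96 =-433.49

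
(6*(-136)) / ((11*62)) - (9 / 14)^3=-1368141 / 935704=-1.46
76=76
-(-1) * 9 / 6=3 / 2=1.50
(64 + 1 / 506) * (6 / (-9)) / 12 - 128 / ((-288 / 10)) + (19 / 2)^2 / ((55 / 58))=4374641 / 45540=96.06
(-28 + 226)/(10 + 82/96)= 9504/521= 18.24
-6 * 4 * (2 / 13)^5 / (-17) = 0.00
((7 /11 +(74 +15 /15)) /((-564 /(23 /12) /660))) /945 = -4784 /26649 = -0.18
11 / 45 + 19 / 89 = 1834 / 4005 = 0.46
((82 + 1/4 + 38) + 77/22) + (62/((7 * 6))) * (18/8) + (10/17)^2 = 515531/4046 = 127.42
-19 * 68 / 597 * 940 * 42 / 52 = -4250680 / 2587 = -1643.09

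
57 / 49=1.16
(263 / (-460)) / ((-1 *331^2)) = 263 / 50398060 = 0.00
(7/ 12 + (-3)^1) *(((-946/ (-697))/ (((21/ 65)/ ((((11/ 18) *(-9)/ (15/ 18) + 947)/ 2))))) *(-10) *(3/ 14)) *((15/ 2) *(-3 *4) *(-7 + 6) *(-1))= -31442450325/ 34153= -920635.09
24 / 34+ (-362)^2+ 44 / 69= 153716188 / 1173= 131045.34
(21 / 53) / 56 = 3 / 424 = 0.01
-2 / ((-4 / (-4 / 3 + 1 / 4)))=-13 / 24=-0.54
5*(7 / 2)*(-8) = -140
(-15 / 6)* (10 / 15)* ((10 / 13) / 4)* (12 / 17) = -50 / 221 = -0.23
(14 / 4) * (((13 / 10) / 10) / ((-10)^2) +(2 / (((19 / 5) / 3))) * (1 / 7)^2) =312103 / 2660000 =0.12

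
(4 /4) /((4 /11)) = 11 /4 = 2.75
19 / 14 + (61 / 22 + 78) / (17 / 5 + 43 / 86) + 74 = 576985 / 6006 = 96.07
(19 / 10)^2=361 / 100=3.61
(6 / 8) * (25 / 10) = 15 / 8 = 1.88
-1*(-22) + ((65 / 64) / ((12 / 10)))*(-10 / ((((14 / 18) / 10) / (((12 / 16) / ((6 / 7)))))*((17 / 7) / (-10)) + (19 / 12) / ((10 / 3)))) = 152363 / 45704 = 3.33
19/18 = 1.06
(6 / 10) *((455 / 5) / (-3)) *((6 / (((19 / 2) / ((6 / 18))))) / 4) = -0.96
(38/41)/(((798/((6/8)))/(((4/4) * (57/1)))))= 57/1148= 0.05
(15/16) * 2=15/8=1.88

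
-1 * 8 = -8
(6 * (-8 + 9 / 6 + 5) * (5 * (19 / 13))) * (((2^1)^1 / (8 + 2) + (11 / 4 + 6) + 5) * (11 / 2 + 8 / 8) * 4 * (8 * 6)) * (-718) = 822121488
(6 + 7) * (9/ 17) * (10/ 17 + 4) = 9126/ 289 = 31.58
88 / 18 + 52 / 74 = 1862 / 333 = 5.59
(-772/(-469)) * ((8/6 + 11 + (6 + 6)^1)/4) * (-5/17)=-70445/23919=-2.95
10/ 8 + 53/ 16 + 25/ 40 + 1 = 99/ 16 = 6.19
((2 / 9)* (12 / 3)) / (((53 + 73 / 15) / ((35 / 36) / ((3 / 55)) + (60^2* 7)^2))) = 48988801375 / 5022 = 9754838.98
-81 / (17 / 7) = -567 / 17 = -33.35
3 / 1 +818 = 821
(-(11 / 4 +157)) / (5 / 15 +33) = -1917 / 400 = -4.79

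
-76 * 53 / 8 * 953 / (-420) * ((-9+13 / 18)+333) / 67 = 160265057 / 28944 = 5537.07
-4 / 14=-2 / 7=-0.29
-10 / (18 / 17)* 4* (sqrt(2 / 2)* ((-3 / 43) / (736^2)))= 85 / 17469696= 0.00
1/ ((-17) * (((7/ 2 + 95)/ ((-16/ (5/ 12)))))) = 0.02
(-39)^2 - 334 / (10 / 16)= 986.60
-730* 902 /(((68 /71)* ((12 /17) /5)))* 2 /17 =-58438325 /102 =-572924.75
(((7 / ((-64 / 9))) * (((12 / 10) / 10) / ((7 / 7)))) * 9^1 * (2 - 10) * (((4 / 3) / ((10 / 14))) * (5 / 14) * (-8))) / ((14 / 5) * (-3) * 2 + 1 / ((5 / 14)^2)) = 81 / 16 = 5.06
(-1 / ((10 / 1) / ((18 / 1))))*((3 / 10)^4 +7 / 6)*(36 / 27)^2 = -35243 / 9375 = -3.76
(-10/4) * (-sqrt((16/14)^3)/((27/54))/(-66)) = -40 * sqrt(14)/1617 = -0.09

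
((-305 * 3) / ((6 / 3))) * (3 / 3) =-915 / 2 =-457.50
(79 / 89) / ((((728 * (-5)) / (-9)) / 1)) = 711 / 323960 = 0.00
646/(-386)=-323/193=-1.67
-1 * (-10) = 10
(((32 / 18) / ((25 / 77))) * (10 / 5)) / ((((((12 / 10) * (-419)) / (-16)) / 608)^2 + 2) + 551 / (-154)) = -4488679129088 / 645669160443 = -6.95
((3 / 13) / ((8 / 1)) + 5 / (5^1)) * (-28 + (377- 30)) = 34133 / 104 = 328.20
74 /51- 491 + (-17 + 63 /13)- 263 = -506998 /663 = -764.70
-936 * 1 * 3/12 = -234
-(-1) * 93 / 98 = 93 / 98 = 0.95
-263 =-263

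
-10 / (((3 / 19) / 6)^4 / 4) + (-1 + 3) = -83405438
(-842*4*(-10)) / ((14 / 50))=842000 / 7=120285.71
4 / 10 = 2 / 5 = 0.40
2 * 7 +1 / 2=29 / 2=14.50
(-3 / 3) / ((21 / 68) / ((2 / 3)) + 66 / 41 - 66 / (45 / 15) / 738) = -50184 / 102535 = -0.49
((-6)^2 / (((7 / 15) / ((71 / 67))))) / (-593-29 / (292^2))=-3269021760 / 23713381489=-0.14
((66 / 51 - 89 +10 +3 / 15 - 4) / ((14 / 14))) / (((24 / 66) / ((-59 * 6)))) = 79345.98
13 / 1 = 13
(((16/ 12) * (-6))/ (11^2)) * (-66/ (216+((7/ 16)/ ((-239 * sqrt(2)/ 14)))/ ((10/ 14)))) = 157395840 * sqrt(2)/ 93809314341061+1895137689600/ 93809314341061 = 0.02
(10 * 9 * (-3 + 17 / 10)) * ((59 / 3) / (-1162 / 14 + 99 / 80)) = 184080 / 6541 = 28.14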